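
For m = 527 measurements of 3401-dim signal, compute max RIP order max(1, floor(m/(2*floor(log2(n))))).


floor(log2(3401)) = 11.
2*11 = 22.
m/(2*floor(log2(n))) = 527/22 ≈ 23.9545.
floor = 23.
k = max(1, 23) = 23.

23


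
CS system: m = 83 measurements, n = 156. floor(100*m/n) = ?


100*m/n = 100*83/156 ≈ 53.2051.
floor = 53.

53


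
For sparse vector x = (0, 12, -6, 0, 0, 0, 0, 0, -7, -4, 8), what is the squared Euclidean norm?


Non-zero entries: [(1, 12), (2, -6), (8, -7), (9, -4), (10, 8)]
Squares: [144, 36, 49, 16, 64]
||x||_2^2 = sum = 309.

309


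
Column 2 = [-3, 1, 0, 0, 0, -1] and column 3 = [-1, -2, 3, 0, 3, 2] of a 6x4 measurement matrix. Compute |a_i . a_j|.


Inner product: -3*-1 + 1*-2 + 0*3 + 0*0 + 0*3 + -1*2
Products: [3, -2, 0, 0, 0, -2]
Sum = -1.
|dot| = 1.

1


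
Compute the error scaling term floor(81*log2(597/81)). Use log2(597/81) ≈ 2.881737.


log2(n/k) = log2(597/81) ≈ 2.881737.
k*log2(n/k) ≈ 81*2.881737 = 233.420697.
floor(233.420697) = 233.

233


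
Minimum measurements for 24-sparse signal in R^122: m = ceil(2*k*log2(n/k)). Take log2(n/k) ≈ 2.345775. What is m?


log2(n/k) = log2(122/24) ≈ 2.345775.
2*k*log2(n/k) ≈ 2*24*2.345775 = 112.5972.
m = ceil(112.5972) = 113.

113


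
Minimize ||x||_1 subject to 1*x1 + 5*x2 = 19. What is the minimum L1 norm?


Axis intercepts:
  x1 = 19, x2 = 0: L1 = 19
  x1 = 0, x2 = 19/5: L1 = 19/5
x* = (0, 19/5)
||x*||_1 = 19/5.

19/5


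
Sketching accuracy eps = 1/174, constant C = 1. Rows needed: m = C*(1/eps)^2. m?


1/eps = 174.
(1/eps)^2 = 30276.
m = 1*30276 = 30276.

30276


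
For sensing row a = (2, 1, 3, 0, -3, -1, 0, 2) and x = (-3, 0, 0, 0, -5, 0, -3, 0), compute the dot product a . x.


Non-zero terms: ['2*-3', '-3*-5', '0*-3']
Products: [-6, 15, 0]
y = sum = 9.

9


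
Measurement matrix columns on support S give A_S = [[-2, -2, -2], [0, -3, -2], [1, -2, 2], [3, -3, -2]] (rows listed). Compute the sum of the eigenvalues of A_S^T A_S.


Sum of eigenvalues of A_S^T A_S = trace(A_S^T A_S) = sum of squared column norms of A_S.
A_S^T A_S diagonal: [14, 26, 16].
trace = 14 + 26 + 16 = 56.

56


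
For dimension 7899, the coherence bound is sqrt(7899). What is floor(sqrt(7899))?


88^2 = 7744 <= 7899 < 7921 = 89^2, so 88 <= sqrt(7899) < 89.
floor(sqrt(7899)) = 88.

88


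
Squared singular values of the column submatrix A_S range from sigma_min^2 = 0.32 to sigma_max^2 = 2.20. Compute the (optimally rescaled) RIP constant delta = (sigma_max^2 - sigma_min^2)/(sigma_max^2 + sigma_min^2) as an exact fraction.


lambda_max - lambda_min = 2.20 - 0.32 = 1.88.
lambda_max + lambda_min = 2.20 + 0.32 = 2.52.
delta = 1.88/2.52 = 188/252 = 47/63.

47/63


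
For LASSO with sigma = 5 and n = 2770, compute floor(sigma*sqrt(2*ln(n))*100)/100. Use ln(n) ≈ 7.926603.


ln(2770) ≈ 7.926603.
2*ln(n) ≈ 15.853206.
sqrt(2*ln(n)) ≈ sqrt(15.853206) ≈ 3.981608.
lambda ≈ 5*3.981608 = 19.90804.
floor(lambda*100)/100 = 19.90.

19.90


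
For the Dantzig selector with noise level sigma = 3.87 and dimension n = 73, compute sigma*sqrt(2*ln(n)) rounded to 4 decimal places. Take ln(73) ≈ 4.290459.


ln(73) ≈ 4.290459.
2*ln(n) ≈ 8.580918.
sqrt(2*ln(n)) ≈ sqrt(8.580918) ≈ 2.92932.
threshold ≈ 3.87*2.92932 = 11.3364684 ≈ 11.3365.

11.3365


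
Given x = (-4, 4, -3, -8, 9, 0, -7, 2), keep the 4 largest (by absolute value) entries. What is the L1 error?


Sorted |x_i| descending: [9, 8, 7, 4, 4, 3, 2, 0]
Keep top 4: [9, 8, 7, 4]
Tail entries: [4, 3, 2, 0]
L1 error = sum of tail = 9.

9


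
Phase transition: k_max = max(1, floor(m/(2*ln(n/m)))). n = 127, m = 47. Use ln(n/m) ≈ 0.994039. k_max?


n/m = 127/47.
ln(n/m) ≈ 0.994039.
2*ln(n/m) ≈ 1.988078.
m/(2*ln(n/m)) ≈ 47/1.988078 ≈ 23.6409.
floor = 23.
k_max = max(1, 23) = 23.

23


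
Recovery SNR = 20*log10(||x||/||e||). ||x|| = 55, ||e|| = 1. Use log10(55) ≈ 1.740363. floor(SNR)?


||x||/||e|| = 55/1 = 55.
log10(55) ≈ 1.740363.
20*log10(||x||/||e||) ≈ 20*1.740363 = 34.80726.
floor(34.80726) = 34.

34


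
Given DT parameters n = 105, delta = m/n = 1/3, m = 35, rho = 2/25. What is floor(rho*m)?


m = 1/3*105 = 35.
rho = 2/25.
rho*m = 2/25*35 = 2.8.
k = floor(2.8) = 2.

2


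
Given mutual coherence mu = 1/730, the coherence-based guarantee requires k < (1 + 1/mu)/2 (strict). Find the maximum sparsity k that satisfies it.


1/mu = 730.
1 + 1/mu = 731.
(1 + 1/mu)/2 = 365.5 is not an integer, so k_max = floor(365.5) = 365.

365


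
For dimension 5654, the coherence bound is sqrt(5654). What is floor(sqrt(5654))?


75^2 = 5625 <= 5654 < 5776 = 76^2, so 75 <= sqrt(5654) < 76.
floor(sqrt(5654)) = 75.

75


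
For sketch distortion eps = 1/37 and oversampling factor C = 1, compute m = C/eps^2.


1/eps = 37.
(1/eps)^2 = 1369.
m = 1*1369 = 1369.

1369


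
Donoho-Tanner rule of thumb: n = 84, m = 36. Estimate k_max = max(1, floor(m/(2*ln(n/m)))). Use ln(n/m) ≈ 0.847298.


n/m = 84/36 = 7/3.
ln(n/m) ≈ 0.847298.
2*ln(n/m) ≈ 1.694596.
m/(2*ln(n/m)) ≈ 36/1.694596 ≈ 21.244.
floor = 21.
k_max = max(1, 21) = 21.

21


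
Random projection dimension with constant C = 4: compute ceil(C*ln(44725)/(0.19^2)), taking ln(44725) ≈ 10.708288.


ln(44725) ≈ 10.708288.
eps^2 = 0.19^2 = 0.0361.
C*ln(N)/eps^2 ≈ 4*10.708288/0.0361 ≈ 1186.5139.
m = ceil(1186.5139) = 1187.

1187


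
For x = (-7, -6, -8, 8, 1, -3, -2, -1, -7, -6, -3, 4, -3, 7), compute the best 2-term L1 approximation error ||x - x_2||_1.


Sorted |x_i| descending: [8, 8, 7, 7, 7, 6, 6, 4, 3, 3, 3, 2, 1, 1]
Keep top 2: [8, 8]
Tail entries: [7, 7, 7, 6, 6, 4, 3, 3, 3, 2, 1, 1]
L1 error = sum of tail = 50.

50


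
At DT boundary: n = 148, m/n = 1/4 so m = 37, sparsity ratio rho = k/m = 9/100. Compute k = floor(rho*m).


m = 1/4*148 = 37.
rho = 9/100.
rho*m = 9/100*37 = 3.33.
k = floor(3.33) = 3.

3


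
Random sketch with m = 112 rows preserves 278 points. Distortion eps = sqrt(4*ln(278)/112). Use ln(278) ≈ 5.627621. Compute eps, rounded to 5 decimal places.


ln(278) ≈ 5.627621.
4*ln(N)/m ≈ 4*5.627621/112 ≈ 0.20098646.
eps = sqrt(0.20098646) ≈ 0.4483151 ≈ 0.44832.

0.44832


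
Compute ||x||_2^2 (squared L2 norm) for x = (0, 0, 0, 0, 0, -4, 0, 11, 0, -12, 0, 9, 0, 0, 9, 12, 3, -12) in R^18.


Non-zero entries: [(5, -4), (7, 11), (9, -12), (11, 9), (14, 9), (15, 12), (16, 3), (17, -12)]
Squares: [16, 121, 144, 81, 81, 144, 9, 144]
||x||_2^2 = sum = 740.

740


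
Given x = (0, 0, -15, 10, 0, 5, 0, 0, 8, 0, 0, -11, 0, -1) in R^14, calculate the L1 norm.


Non-zero entries: [(2, -15), (3, 10), (5, 5), (8, 8), (11, -11), (13, -1)]
Absolute values: [15, 10, 5, 8, 11, 1]
||x||_1 = sum = 50.

50


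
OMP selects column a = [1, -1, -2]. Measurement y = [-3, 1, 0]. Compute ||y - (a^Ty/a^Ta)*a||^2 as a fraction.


a^T a = 6.
a^T y = -4.
coeff = -4/6 = -2/3.
||r||^2 = 22/3.

22/3


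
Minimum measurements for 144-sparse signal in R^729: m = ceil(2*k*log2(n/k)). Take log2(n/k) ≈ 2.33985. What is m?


log2(n/k) = log2(729/144) ≈ 2.33985.
2*k*log2(n/k) ≈ 2*144*2.33985 = 673.8768.
m = ceil(673.8768) = 674.

674


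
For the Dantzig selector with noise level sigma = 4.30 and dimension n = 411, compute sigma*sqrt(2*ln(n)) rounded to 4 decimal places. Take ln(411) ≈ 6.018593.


ln(411) ≈ 6.018593.
2*ln(n) ≈ 12.037186.
sqrt(2*ln(n)) ≈ sqrt(12.037186) ≈ 3.469465.
threshold ≈ 4.30*3.469465 = 14.9186995 ≈ 14.9187.

14.9187


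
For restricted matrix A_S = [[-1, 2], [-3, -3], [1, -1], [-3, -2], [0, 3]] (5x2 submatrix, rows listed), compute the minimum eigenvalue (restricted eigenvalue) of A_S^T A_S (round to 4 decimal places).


A_S^T A_S = [[20, 12], [12, 27]].
trace = 47.
det = 396.
disc = trace^2 - 4*det = 2209 - 4*396 = 625.
sqrt(625) = 25.
lam_min = (47 - 25)/2 = 11 = 11.0000.

11.0000


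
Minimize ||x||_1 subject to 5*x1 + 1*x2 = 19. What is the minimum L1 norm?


Axis intercepts:
  x1 = 19/5, x2 = 0: L1 = 19/5
  x1 = 0, x2 = 19: L1 = 19
x* = (19/5, 0)
||x*||_1 = 19/5.

19/5


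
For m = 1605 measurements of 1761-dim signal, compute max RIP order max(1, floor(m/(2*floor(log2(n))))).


floor(log2(1761)) = 10.
2*10 = 20.
m/(2*floor(log2(n))) = 1605/20 ≈ 80.25.
floor = 80.
k = max(1, 80) = 80.

80


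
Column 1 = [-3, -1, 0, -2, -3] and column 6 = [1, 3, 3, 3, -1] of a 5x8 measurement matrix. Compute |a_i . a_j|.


Inner product: -3*1 + -1*3 + 0*3 + -2*3 + -3*-1
Products: [-3, -3, 0, -6, 3]
Sum = -9.
|dot| = 9.

9


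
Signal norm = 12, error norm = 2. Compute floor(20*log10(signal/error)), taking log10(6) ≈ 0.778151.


||x||/||e|| = 12/2 = 6.
log10(6) ≈ 0.778151.
20*log10(||x||/||e||) ≈ 20*0.778151 = 15.56302.
floor(15.56302) = 15.

15


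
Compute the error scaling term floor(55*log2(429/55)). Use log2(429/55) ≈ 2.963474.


log2(n/k) = log2(429/55) ≈ 2.963474.
k*log2(n/k) ≈ 55*2.963474 = 162.99107.
floor(162.99107) = 162.

162


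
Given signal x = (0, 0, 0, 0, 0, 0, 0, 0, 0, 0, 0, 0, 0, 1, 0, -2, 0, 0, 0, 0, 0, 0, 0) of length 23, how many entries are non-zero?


Non-zero positions: [13, 15].
Sparsity = 2.

2


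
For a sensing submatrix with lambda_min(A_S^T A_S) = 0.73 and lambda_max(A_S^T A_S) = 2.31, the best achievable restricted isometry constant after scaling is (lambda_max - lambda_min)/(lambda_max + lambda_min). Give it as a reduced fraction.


lambda_max - lambda_min = 2.31 - 0.73 = 1.58.
lambda_max + lambda_min = 2.31 + 0.73 = 3.04.
delta = 1.58/3.04 = 158/304 = 79/152.

79/152


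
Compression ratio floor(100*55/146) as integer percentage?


100*m/n = 100*55/146 ≈ 37.6712.
floor = 37.

37


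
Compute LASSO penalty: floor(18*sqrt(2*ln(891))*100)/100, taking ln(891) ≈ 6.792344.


ln(891) ≈ 6.792344.
2*ln(n) ≈ 13.584688.
sqrt(2*ln(n)) ≈ sqrt(13.584688) ≈ 3.685741.
lambda ≈ 18*3.685741 = 66.343338.
floor(lambda*100)/100 = 66.34.

66.34


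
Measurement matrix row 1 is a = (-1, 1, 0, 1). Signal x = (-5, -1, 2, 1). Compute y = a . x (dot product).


Non-zero terms: ['-1*-5', '1*-1', '0*2', '1*1']
Products: [5, -1, 0, 1]
y = sum = 5.

5


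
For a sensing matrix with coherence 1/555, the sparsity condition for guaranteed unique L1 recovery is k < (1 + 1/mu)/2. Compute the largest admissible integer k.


1/mu = 555.
1 + 1/mu = 556.
(1 + 1/mu)/2 = 278 is an integer and the inequality is strict, so k_max = 278 - 1 = 277.

277


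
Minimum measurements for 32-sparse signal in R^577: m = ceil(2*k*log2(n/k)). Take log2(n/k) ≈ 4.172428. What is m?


log2(n/k) = log2(577/32) ≈ 4.172428.
2*k*log2(n/k) ≈ 2*32*4.172428 = 267.035392.
m = ceil(267.035392) = 268.

268


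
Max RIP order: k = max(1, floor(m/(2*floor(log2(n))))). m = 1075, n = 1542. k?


floor(log2(1542)) = 10.
2*10 = 20.
m/(2*floor(log2(n))) = 1075/20 ≈ 53.75.
floor = 53.
k = max(1, 53) = 53.

53


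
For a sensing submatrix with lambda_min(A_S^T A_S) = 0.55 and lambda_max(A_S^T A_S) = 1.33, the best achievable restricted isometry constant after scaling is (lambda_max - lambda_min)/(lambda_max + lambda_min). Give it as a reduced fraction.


lambda_max - lambda_min = 1.33 - 0.55 = 0.78.
lambda_max + lambda_min = 1.33 + 0.55 = 1.88.
delta = 0.78/1.88 = 78/188 = 39/94.

39/94


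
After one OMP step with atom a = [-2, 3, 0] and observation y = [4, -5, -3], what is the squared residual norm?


a^T a = 13.
a^T y = -23.
coeff = -23/13 = -23/13.
||r||^2 = 121/13.

121/13


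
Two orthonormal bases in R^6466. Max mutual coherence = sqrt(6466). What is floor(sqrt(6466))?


80^2 = 6400 <= 6466 < 6561 = 81^2, so 80 <= sqrt(6466) < 81.
floor(sqrt(6466)) = 80.

80


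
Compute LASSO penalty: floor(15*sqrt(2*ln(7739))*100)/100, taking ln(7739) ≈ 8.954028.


ln(7739) ≈ 8.954028.
2*ln(n) ≈ 17.908056.
sqrt(2*ln(n)) ≈ sqrt(17.908056) ≈ 4.231791.
lambda ≈ 15*4.231791 = 63.476865.
floor(lambda*100)/100 = 63.47.

63.47


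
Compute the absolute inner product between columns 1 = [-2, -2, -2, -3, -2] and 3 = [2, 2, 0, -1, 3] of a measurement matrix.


Inner product: -2*2 + -2*2 + -2*0 + -3*-1 + -2*3
Products: [-4, -4, 0, 3, -6]
Sum = -11.
|dot| = 11.

11


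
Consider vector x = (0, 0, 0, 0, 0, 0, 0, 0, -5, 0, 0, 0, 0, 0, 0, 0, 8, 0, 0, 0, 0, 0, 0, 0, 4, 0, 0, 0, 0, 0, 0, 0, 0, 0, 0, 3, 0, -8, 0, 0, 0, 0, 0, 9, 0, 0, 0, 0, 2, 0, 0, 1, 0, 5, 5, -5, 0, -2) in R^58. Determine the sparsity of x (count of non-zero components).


Non-zero positions: [8, 16, 24, 35, 37, 43, 48, 51, 53, 54, 55, 57].
Sparsity = 12.

12


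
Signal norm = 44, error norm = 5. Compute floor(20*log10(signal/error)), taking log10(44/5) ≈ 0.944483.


||x||/||e|| = 44/5.
log10(44/5) ≈ 0.944483.
20*log10(||x||/||e||) ≈ 20*0.944483 = 18.88966.
floor(18.88966) = 18.

18


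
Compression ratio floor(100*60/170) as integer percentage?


100*m/n = 100*60/170 ≈ 35.2941.
floor = 35.

35


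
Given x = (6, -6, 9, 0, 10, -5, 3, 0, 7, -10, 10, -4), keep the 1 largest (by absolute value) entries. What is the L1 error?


Sorted |x_i| descending: [10, 10, 10, 9, 7, 6, 6, 5, 4, 3, 0, 0]
Keep top 1: [10]
Tail entries: [10, 10, 9, 7, 6, 6, 5, 4, 3, 0, 0]
L1 error = sum of tail = 60.

60


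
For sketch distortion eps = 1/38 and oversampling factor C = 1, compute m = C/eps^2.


1/eps = 38.
(1/eps)^2 = 1444.
m = 1*1444 = 1444.

1444


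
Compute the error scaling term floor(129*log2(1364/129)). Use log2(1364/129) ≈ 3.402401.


log2(n/k) = log2(1364/129) ≈ 3.402401.
k*log2(n/k) ≈ 129*3.402401 = 438.909729.
floor(438.909729) = 438.

438


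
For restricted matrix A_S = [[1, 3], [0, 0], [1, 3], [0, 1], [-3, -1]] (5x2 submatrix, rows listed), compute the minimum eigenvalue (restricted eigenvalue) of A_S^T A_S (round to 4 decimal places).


A_S^T A_S = [[11, 9], [9, 20]].
trace = 31.
det = 139.
disc = trace^2 - 4*det = 961 - 4*139 = 405.
sqrt(405) ≈ 20.124612.
lam_min = (31 - sqrt(405))/2 ≈ (31 - 20.124612)/2 = 5.437694 ≈ 5.4377.

5.4377


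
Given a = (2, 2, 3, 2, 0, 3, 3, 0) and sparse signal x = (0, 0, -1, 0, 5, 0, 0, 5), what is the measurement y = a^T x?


Non-zero terms: ['3*-1', '0*5', '0*5']
Products: [-3, 0, 0]
y = sum = -3.

-3


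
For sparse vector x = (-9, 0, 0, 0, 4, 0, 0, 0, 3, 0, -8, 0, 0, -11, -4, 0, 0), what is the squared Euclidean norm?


Non-zero entries: [(0, -9), (4, 4), (8, 3), (10, -8), (13, -11), (14, -4)]
Squares: [81, 16, 9, 64, 121, 16]
||x||_2^2 = sum = 307.

307


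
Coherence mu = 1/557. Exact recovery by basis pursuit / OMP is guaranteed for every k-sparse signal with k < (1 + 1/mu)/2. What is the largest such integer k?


1/mu = 557.
1 + 1/mu = 558.
(1 + 1/mu)/2 = 279 is an integer and the inequality is strict, so k_max = 279 - 1 = 278.

278


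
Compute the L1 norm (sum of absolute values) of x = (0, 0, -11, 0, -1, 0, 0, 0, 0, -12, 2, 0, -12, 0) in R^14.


Non-zero entries: [(2, -11), (4, -1), (9, -12), (10, 2), (12, -12)]
Absolute values: [11, 1, 12, 2, 12]
||x||_1 = sum = 38.

38


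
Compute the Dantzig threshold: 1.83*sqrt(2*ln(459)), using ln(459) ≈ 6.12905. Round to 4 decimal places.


ln(459) ≈ 6.12905.
2*ln(n) ≈ 12.2581.
sqrt(2*ln(n)) ≈ sqrt(12.2581) ≈ 3.501157.
threshold ≈ 1.83*3.501157 = 6.40711731 ≈ 6.4071.

6.4071


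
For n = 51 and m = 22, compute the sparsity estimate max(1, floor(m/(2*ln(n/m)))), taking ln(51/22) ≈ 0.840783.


n/m = 51/22.
ln(n/m) ≈ 0.840783.
2*ln(n/m) ≈ 1.681566.
m/(2*ln(n/m)) ≈ 22/1.681566 ≈ 13.083.
floor = 13.
k_max = max(1, 13) = 13.

13


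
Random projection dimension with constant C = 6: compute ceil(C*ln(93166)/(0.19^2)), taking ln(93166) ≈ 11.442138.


ln(93166) ≈ 11.442138.
eps^2 = 0.19^2 = 0.0361.
C*ln(N)/eps^2 ≈ 6*11.442138/0.0361 ≈ 1901.7404.
m = ceil(1901.7404) = 1902.

1902


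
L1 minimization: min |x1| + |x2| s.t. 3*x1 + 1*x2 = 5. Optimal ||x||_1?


Axis intercepts:
  x1 = 5/3, x2 = 0: L1 = 5/3
  x1 = 0, x2 = 5: L1 = 5
x* = (5/3, 0)
||x*||_1 = 5/3.

5/3


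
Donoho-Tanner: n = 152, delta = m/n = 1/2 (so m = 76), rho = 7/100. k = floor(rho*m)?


m = 1/2*152 = 76.
rho = 7/100.
rho*m = 7/100*76 = 5.32.
k = floor(5.32) = 5.

5


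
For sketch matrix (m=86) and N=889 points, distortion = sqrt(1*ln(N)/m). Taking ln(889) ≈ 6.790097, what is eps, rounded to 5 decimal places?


ln(889) ≈ 6.790097.
1*ln(N)/m ≈ 1*6.790097/86 ≈ 0.07895462.
eps = sqrt(0.07895462) ≈ 0.2809886 ≈ 0.28099.

0.28099


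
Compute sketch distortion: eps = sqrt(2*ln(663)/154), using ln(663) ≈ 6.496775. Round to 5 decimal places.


ln(663) ≈ 6.496775.
2*ln(N)/m ≈ 2*6.496775/154 ≈ 0.0843737.
eps = sqrt(0.0843737) ≈ 0.2904715 ≈ 0.29047.

0.29047


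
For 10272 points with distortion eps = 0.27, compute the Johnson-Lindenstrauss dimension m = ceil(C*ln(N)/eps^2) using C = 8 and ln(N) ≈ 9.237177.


ln(10272) ≈ 9.237177.
eps^2 = 0.27^2 = 0.0729.
C*ln(N)/eps^2 ≈ 8*9.237177/0.0729 ≈ 1013.682.
m = ceil(1013.682) = 1014.

1014


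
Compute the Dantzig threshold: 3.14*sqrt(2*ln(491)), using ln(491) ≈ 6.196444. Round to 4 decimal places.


ln(491) ≈ 6.196444.
2*ln(n) ≈ 12.392888.
sqrt(2*ln(n)) ≈ sqrt(12.392888) ≈ 3.520353.
threshold ≈ 3.14*3.520353 = 11.05390842 ≈ 11.0539.

11.0539


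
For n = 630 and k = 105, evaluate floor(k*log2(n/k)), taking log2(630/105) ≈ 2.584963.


log2(n/k) = log2(630/105) ≈ 2.584963.
k*log2(n/k) ≈ 105*2.584963 = 271.421115.
floor(271.421115) = 271.

271


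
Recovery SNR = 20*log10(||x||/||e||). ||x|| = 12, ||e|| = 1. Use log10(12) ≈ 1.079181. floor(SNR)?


||x||/||e|| = 12/1 = 12.
log10(12) ≈ 1.079181.
20*log10(||x||/||e||) ≈ 20*1.079181 = 21.58362.
floor(21.58362) = 21.

21


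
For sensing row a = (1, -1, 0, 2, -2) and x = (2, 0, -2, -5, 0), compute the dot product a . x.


Non-zero terms: ['1*2', '0*-2', '2*-5']
Products: [2, 0, -10]
y = sum = -8.

-8


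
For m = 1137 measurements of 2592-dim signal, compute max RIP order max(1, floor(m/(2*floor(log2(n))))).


floor(log2(2592)) = 11.
2*11 = 22.
m/(2*floor(log2(n))) = 1137/22 ≈ 51.6818.
floor = 51.
k = max(1, 51) = 51.

51


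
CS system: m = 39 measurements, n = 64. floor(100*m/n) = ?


100*m/n = 100*39/64 ≈ 60.9375.
floor = 60.

60


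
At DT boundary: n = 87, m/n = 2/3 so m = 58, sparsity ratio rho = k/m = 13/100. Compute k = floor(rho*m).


m = 2/3*87 = 58.
rho = 13/100.
rho*m = 13/100*58 = 7.54.
k = floor(7.54) = 7.

7


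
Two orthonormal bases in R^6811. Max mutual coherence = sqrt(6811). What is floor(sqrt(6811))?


82^2 = 6724 <= 6811 < 6889 = 83^2, so 82 <= sqrt(6811) < 83.
floor(sqrt(6811)) = 82.

82


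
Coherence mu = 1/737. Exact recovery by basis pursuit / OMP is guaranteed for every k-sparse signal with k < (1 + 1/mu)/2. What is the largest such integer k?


1/mu = 737.
1 + 1/mu = 738.
(1 + 1/mu)/2 = 369 is an integer and the inequality is strict, so k_max = 369 - 1 = 368.

368


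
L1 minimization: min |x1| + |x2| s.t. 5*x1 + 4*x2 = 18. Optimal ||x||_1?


Axis intercepts:
  x1 = 18/5, x2 = 0: L1 = 18/5
  x1 = 0, x2 = 9/2: L1 = 9/2
x* = (18/5, 0)
||x*||_1 = 18/5.

18/5


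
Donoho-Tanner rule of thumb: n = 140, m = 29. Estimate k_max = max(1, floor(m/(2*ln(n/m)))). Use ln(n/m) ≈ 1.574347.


n/m = 140/29.
ln(n/m) ≈ 1.574347.
2*ln(n/m) ≈ 3.148694.
m/(2*ln(n/m)) ≈ 29/3.148694 ≈ 9.2102.
floor = 9.
k_max = max(1, 9) = 9.

9


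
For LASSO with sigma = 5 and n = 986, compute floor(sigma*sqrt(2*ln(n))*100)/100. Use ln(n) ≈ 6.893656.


ln(986) ≈ 6.893656.
2*ln(n) ≈ 13.787312.
sqrt(2*ln(n)) ≈ sqrt(13.787312) ≈ 3.713127.
lambda ≈ 5*3.713127 = 18.565635.
floor(lambda*100)/100 = 18.56.

18.56


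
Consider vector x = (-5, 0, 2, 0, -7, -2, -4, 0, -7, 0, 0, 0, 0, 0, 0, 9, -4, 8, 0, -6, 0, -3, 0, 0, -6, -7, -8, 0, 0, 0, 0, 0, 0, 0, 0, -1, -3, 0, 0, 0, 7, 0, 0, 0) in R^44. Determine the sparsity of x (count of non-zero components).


Non-zero positions: [0, 2, 4, 5, 6, 8, 15, 16, 17, 19, 21, 24, 25, 26, 35, 36, 40].
Sparsity = 17.

17


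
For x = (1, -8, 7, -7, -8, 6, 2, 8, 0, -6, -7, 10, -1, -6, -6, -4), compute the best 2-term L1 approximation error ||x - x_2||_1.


Sorted |x_i| descending: [10, 8, 8, 8, 7, 7, 7, 6, 6, 6, 6, 4, 2, 1, 1, 0]
Keep top 2: [10, 8]
Tail entries: [8, 8, 7, 7, 7, 6, 6, 6, 6, 4, 2, 1, 1, 0]
L1 error = sum of tail = 69.

69


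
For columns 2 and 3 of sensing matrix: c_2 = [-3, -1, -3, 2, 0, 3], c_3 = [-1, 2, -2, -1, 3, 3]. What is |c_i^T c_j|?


Inner product: -3*-1 + -1*2 + -3*-2 + 2*-1 + 0*3 + 3*3
Products: [3, -2, 6, -2, 0, 9]
Sum = 14.
|dot| = 14.

14


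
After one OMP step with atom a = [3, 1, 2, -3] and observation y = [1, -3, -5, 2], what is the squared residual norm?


a^T a = 23.
a^T y = -16.
coeff = -16/23 = -16/23.
||r||^2 = 641/23.

641/23


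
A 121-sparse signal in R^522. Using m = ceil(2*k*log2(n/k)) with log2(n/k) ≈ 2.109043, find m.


log2(n/k) = log2(522/121) ≈ 2.109043.
2*k*log2(n/k) ≈ 2*121*2.109043 = 510.388406.
m = ceil(510.388406) = 511.

511


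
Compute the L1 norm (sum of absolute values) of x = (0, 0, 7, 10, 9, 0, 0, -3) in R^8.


Non-zero entries: [(2, 7), (3, 10), (4, 9), (7, -3)]
Absolute values: [7, 10, 9, 3]
||x||_1 = sum = 29.

29


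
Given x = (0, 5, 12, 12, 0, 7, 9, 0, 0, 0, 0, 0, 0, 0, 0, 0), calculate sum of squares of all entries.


Non-zero entries: [(1, 5), (2, 12), (3, 12), (5, 7), (6, 9)]
Squares: [25, 144, 144, 49, 81]
||x||_2^2 = sum = 443.

443


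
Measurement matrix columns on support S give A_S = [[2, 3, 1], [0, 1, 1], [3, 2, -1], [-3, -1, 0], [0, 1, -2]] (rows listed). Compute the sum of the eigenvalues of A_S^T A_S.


Sum of eigenvalues of A_S^T A_S = trace(A_S^T A_S) = sum of squared column norms of A_S.
A_S^T A_S diagonal: [22, 16, 7].
trace = 22 + 16 + 7 = 45.

45


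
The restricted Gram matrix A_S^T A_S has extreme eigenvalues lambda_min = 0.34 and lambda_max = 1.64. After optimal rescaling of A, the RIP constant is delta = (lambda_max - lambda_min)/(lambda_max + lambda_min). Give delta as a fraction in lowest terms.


lambda_max - lambda_min = 1.64 - 0.34 = 1.30.
lambda_max + lambda_min = 1.64 + 0.34 = 1.98.
delta = 1.30/1.98 = 130/198 = 65/99.

65/99


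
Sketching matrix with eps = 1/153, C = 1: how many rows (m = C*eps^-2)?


1/eps = 153.
(1/eps)^2 = 23409.
m = 1*23409 = 23409.

23409


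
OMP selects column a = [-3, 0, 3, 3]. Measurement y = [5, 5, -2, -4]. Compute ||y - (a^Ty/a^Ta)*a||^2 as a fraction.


a^T a = 27.
a^T y = -33.
coeff = -33/27 = -11/9.
||r||^2 = 89/3.

89/3


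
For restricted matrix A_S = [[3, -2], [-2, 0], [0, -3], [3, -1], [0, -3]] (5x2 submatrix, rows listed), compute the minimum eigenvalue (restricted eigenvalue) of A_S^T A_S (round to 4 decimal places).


A_S^T A_S = [[22, -9], [-9, 23]].
trace = 45.
det = 425.
disc = trace^2 - 4*det = 2025 - 4*425 = 325.
sqrt(325) ≈ 18.027756.
lam_min = (45 - sqrt(325))/2 ≈ (45 - 18.027756)/2 = 13.486122 ≈ 13.4861.

13.4861


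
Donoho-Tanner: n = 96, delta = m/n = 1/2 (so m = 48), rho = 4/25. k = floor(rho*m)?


m = 1/2*96 = 48.
rho = 4/25.
rho*m = 4/25*48 = 7.68.
k = floor(7.68) = 7.

7


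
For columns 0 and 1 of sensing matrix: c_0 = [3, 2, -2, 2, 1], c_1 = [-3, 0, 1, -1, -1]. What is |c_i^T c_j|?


Inner product: 3*-3 + 2*0 + -2*1 + 2*-1 + 1*-1
Products: [-9, 0, -2, -2, -1]
Sum = -14.
|dot| = 14.

14


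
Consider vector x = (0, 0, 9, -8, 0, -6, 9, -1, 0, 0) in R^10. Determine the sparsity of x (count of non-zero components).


Non-zero positions: [2, 3, 5, 6, 7].
Sparsity = 5.

5


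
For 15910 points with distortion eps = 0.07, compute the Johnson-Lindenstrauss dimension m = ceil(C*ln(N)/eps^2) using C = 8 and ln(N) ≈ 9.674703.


ln(15910) ≈ 9.674703.
eps^2 = 0.07^2 = 0.0049.
C*ln(N)/eps^2 ≈ 8*9.674703/0.0049 ≈ 15795.4335.
m = ceil(15795.4335) = 15796.

15796


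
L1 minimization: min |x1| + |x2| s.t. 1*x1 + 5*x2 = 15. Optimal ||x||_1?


Axis intercepts:
  x1 = 15, x2 = 0: L1 = 15
  x1 = 0, x2 = 3: L1 = 3
x* = (0, 3)
||x*||_1 = 3.

3


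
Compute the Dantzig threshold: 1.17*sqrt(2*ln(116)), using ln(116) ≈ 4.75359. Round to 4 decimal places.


ln(116) ≈ 4.75359.
2*ln(n) ≈ 9.50718.
sqrt(2*ln(n)) ≈ sqrt(9.50718) ≈ 3.083372.
threshold ≈ 1.17*3.083372 = 3.60754524 ≈ 3.6075.

3.6075


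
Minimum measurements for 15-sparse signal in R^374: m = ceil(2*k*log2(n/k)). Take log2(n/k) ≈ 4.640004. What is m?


log2(n/k) = log2(374/15) ≈ 4.640004.
2*k*log2(n/k) ≈ 2*15*4.640004 = 139.20012.
m = ceil(139.20012) = 140.

140


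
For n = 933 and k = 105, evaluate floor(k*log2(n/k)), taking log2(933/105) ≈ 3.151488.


log2(n/k) = log2(933/105) ≈ 3.151488.
k*log2(n/k) ≈ 105*3.151488 = 330.90624.
floor(330.90624) = 330.

330


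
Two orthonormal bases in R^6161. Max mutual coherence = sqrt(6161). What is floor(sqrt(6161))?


78^2 = 6084 <= 6161 < 6241 = 79^2, so 78 <= sqrt(6161) < 79.
floor(sqrt(6161)) = 78.

78


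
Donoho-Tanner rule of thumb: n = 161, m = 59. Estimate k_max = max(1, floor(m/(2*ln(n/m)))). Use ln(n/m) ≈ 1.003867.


n/m = 161/59.
ln(n/m) ≈ 1.003867.
2*ln(n/m) ≈ 2.007734.
m/(2*ln(n/m)) ≈ 59/2.007734 ≈ 29.3864.
floor = 29.
k_max = max(1, 29) = 29.

29


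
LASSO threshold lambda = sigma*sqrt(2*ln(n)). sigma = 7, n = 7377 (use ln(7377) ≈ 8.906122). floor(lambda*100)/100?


ln(7377) ≈ 8.906122.
2*ln(n) ≈ 17.812244.
sqrt(2*ln(n)) ≈ sqrt(17.812244) ≈ 4.220455.
lambda ≈ 7*4.220455 = 29.543185.
floor(lambda*100)/100 = 29.54.

29.54


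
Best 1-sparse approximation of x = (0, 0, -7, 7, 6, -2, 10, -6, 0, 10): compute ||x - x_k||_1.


Sorted |x_i| descending: [10, 10, 7, 7, 6, 6, 2, 0, 0, 0]
Keep top 1: [10]
Tail entries: [10, 7, 7, 6, 6, 2, 0, 0, 0]
L1 error = sum of tail = 38.

38


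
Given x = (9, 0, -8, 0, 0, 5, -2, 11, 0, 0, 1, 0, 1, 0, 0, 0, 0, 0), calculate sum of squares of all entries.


Non-zero entries: [(0, 9), (2, -8), (5, 5), (6, -2), (7, 11), (10, 1), (12, 1)]
Squares: [81, 64, 25, 4, 121, 1, 1]
||x||_2^2 = sum = 297.

297


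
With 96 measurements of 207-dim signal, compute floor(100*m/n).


100*m/n = 100*96/207 ≈ 46.3768.
floor = 46.

46


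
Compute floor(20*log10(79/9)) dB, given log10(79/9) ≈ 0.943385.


||x||/||e|| = 79/9.
log10(79/9) ≈ 0.943385.
20*log10(||x||/||e||) ≈ 20*0.943385 = 18.8677.
floor(18.8677) = 18.

18


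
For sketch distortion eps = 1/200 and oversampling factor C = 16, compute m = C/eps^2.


1/eps = 200.
(1/eps)^2 = 40000.
m = 16*40000 = 640000.

640000


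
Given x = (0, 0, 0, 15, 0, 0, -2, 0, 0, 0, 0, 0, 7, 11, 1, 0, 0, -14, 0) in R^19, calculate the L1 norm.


Non-zero entries: [(3, 15), (6, -2), (12, 7), (13, 11), (14, 1), (17, -14)]
Absolute values: [15, 2, 7, 11, 1, 14]
||x||_1 = sum = 50.

50


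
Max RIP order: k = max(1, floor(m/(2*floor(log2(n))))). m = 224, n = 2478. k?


floor(log2(2478)) = 11.
2*11 = 22.
m/(2*floor(log2(n))) = 224/22 ≈ 10.1818.
floor = 10.
k = max(1, 10) = 10.

10


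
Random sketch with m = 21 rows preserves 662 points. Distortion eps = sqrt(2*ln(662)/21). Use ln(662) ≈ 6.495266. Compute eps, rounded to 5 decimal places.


ln(662) ≈ 6.495266.
2*ln(N)/m ≈ 2*6.495266/21 ≈ 0.61859676.
eps = sqrt(0.61859676) ≈ 0.7865092 ≈ 0.78651.

0.78651


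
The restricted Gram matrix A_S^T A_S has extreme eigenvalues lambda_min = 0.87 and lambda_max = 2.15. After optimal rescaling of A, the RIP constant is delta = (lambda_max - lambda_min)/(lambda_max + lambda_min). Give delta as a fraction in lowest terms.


lambda_max - lambda_min = 2.15 - 0.87 = 1.28.
lambda_max + lambda_min = 2.15 + 0.87 = 3.02.
delta = 1.28/3.02 = 128/302 = 64/151.

64/151


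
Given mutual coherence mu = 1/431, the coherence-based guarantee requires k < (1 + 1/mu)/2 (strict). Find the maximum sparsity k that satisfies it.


1/mu = 431.
1 + 1/mu = 432.
(1 + 1/mu)/2 = 216 is an integer and the inequality is strict, so k_max = 216 - 1 = 215.

215


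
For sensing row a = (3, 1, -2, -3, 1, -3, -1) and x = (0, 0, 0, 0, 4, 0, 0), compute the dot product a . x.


Non-zero terms: ['1*4']
Products: [4]
y = sum = 4.

4


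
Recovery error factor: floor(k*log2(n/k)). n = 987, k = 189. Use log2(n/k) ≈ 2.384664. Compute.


log2(n/k) = log2(987/189) ≈ 2.384664.
k*log2(n/k) ≈ 189*2.384664 = 450.701496.
floor(450.701496) = 450.

450


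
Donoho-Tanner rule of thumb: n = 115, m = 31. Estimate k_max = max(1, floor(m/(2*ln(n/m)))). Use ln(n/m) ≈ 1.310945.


n/m = 115/31.
ln(n/m) ≈ 1.310945.
2*ln(n/m) ≈ 2.62189.
m/(2*ln(n/m)) ≈ 31/2.62189 ≈ 11.8235.
floor = 11.
k_max = max(1, 11) = 11.

11


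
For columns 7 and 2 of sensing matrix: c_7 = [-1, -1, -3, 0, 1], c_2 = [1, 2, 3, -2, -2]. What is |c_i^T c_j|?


Inner product: -1*1 + -1*2 + -3*3 + 0*-2 + 1*-2
Products: [-1, -2, -9, 0, -2]
Sum = -14.
|dot| = 14.

14


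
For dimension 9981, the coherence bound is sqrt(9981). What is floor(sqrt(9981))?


99^2 = 9801 <= 9981 < 10000 = 100^2, so 99 <= sqrt(9981) < 100.
floor(sqrt(9981)) = 99.

99


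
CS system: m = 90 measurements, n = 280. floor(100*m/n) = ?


100*m/n = 100*90/280 ≈ 32.1429.
floor = 32.

32


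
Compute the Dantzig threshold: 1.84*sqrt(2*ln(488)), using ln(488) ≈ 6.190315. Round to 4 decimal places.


ln(488) ≈ 6.190315.
2*ln(n) ≈ 12.38063.
sqrt(2*ln(n)) ≈ sqrt(12.38063) ≈ 3.518612.
threshold ≈ 1.84*3.518612 = 6.47424608 ≈ 6.4742.

6.4742


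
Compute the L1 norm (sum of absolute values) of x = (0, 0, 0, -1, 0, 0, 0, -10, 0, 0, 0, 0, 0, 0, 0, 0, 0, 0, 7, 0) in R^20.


Non-zero entries: [(3, -1), (7, -10), (18, 7)]
Absolute values: [1, 10, 7]
||x||_1 = sum = 18.

18


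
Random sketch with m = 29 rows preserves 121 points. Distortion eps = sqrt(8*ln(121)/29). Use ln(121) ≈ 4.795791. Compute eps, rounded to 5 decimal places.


ln(121) ≈ 4.795791.
8*ln(N)/m ≈ 8*4.795791/29 ≈ 1.32297683.
eps = sqrt(1.32297683) ≈ 1.1502073 ≈ 1.15021.

1.15021


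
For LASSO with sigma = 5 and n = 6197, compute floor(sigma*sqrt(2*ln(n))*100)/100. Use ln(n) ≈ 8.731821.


ln(6197) ≈ 8.731821.
2*ln(n) ≈ 17.463642.
sqrt(2*ln(n)) ≈ sqrt(17.463642) ≈ 4.178952.
lambda ≈ 5*4.178952 = 20.89476.
floor(lambda*100)/100 = 20.89.

20.89


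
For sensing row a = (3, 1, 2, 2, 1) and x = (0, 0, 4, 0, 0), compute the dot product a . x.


Non-zero terms: ['2*4']
Products: [8]
y = sum = 8.

8


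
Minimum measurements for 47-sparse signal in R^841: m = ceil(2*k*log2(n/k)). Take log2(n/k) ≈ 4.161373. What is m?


log2(n/k) = log2(841/47) ≈ 4.161373.
2*k*log2(n/k) ≈ 2*47*4.161373 = 391.169062.
m = ceil(391.169062) = 392.

392


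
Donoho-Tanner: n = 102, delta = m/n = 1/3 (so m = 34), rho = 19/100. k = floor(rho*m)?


m = 1/3*102 = 34.
rho = 19/100.
rho*m = 19/100*34 = 6.46.
k = floor(6.46) = 6.

6


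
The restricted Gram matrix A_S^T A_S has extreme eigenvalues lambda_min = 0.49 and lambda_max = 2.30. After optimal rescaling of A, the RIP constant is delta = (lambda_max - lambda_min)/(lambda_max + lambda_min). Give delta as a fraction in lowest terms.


lambda_max - lambda_min = 2.30 - 0.49 = 1.81.
lambda_max + lambda_min = 2.30 + 0.49 = 2.79.
delta = 1.81/2.79 = 181/279.

181/279


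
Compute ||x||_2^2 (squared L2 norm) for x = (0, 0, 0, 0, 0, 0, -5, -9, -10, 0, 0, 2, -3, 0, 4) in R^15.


Non-zero entries: [(6, -5), (7, -9), (8, -10), (11, 2), (12, -3), (14, 4)]
Squares: [25, 81, 100, 4, 9, 16]
||x||_2^2 = sum = 235.

235


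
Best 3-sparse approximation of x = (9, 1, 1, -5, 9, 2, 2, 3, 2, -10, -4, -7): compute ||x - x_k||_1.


Sorted |x_i| descending: [10, 9, 9, 7, 5, 4, 3, 2, 2, 2, 1, 1]
Keep top 3: [10, 9, 9]
Tail entries: [7, 5, 4, 3, 2, 2, 2, 1, 1]
L1 error = sum of tail = 27.

27


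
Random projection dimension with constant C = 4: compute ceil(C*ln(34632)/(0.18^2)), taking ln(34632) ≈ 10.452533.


ln(34632) ≈ 10.452533.
eps^2 = 0.18^2 = 0.0324.
C*ln(N)/eps^2 ≈ 4*10.452533/0.0324 ≈ 1290.4362.
m = ceil(1290.4362) = 1291.

1291


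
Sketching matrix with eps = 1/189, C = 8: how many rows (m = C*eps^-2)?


1/eps = 189.
(1/eps)^2 = 35721.
m = 8*35721 = 285768.

285768


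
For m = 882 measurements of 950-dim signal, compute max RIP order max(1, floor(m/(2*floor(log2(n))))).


floor(log2(950)) = 9.
2*9 = 18.
m/(2*floor(log2(n))) = 882/18 ≈ 49.0.
floor = 49.
k = max(1, 49) = 49.

49


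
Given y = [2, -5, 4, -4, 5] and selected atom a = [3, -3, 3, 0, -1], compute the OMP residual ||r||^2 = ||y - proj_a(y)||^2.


a^T a = 28.
a^T y = 28.
coeff = 28/28 = 1.
||r||^2 = 58.

58


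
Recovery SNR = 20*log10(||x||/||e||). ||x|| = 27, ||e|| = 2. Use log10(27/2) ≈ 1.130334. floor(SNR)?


||x||/||e|| = 27/2.
log10(27/2) ≈ 1.130334.
20*log10(||x||/||e||) ≈ 20*1.130334 = 22.60668.
floor(22.60668) = 22.

22


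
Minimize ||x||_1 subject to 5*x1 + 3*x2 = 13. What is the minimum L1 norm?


Axis intercepts:
  x1 = 13/5, x2 = 0: L1 = 13/5
  x1 = 0, x2 = 13/3: L1 = 13/3
x* = (13/5, 0)
||x*||_1 = 13/5.

13/5


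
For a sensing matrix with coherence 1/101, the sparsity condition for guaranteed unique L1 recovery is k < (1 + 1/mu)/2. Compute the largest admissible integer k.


1/mu = 101.
1 + 1/mu = 102.
(1 + 1/mu)/2 = 51 is an integer and the inequality is strict, so k_max = 51 - 1 = 50.

50


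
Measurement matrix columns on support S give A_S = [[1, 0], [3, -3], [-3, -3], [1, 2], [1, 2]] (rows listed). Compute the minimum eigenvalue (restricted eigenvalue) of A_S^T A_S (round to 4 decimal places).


A_S^T A_S = [[21, 4], [4, 26]].
trace = 47.
det = 530.
disc = trace^2 - 4*det = 2209 - 4*530 = 89.
sqrt(89) ≈ 9.433981.
lam_min = (47 - sqrt(89))/2 ≈ (47 - 9.433981)/2 = 18.7830095 ≈ 18.7830.

18.7830


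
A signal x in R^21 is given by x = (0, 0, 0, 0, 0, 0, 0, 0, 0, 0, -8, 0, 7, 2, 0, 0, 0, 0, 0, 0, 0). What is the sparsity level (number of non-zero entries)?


Non-zero positions: [10, 12, 13].
Sparsity = 3.

3


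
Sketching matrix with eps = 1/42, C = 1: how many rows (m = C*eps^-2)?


1/eps = 42.
(1/eps)^2 = 1764.
m = 1*1764 = 1764.

1764


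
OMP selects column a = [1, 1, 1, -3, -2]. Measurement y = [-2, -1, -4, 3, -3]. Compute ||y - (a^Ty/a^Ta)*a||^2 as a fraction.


a^T a = 16.
a^T y = -10.
coeff = -10/16 = -5/8.
||r||^2 = 131/4.

131/4


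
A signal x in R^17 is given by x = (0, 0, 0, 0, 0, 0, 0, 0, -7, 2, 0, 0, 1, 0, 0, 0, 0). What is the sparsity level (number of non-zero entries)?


Non-zero positions: [8, 9, 12].
Sparsity = 3.

3


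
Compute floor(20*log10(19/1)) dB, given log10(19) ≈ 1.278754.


||x||/||e|| = 19/1 = 19.
log10(19) ≈ 1.278754.
20*log10(||x||/||e||) ≈ 20*1.278754 = 25.57508.
floor(25.57508) = 25.

25


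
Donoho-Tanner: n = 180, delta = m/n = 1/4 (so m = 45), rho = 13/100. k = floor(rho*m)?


m = 1/4*180 = 45.
rho = 13/100.
rho*m = 13/100*45 = 5.85.
k = floor(5.85) = 5.

5


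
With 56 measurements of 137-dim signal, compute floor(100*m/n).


100*m/n = 100*56/137 ≈ 40.8759.
floor = 40.

40


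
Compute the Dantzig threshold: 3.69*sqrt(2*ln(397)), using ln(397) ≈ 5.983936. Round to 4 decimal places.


ln(397) ≈ 5.983936.
2*ln(n) ≈ 11.967872.
sqrt(2*ln(n)) ≈ sqrt(11.967872) ≈ 3.459461.
threshold ≈ 3.69*3.459461 = 12.76541109 ≈ 12.7654.

12.7654


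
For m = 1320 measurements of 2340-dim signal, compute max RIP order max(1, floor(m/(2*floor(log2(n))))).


floor(log2(2340)) = 11.
2*11 = 22.
m/(2*floor(log2(n))) = 1320/22 ≈ 60.0.
floor = 60.
k = max(1, 60) = 60.

60


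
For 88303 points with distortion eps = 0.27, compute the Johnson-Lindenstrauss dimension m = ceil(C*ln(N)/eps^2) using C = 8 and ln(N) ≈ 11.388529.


ln(88303) ≈ 11.388529.
eps^2 = 0.27^2 = 0.0729.
C*ln(N)/eps^2 ≈ 8*11.388529/0.0729 ≈ 1249.77.
m = ceil(1249.77) = 1250.

1250


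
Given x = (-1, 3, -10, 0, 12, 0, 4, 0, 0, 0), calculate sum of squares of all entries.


Non-zero entries: [(0, -1), (1, 3), (2, -10), (4, 12), (6, 4)]
Squares: [1, 9, 100, 144, 16]
||x||_2^2 = sum = 270.

270


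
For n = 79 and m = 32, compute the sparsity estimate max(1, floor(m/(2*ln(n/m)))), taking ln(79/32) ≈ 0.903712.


n/m = 79/32.
ln(n/m) ≈ 0.903712.
2*ln(n/m) ≈ 1.807424.
m/(2*ln(n/m)) ≈ 32/1.807424 ≈ 17.7048.
floor = 17.
k_max = max(1, 17) = 17.

17


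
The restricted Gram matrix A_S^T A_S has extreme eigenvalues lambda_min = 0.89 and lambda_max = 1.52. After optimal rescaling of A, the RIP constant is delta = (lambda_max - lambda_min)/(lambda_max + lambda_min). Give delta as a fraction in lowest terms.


lambda_max - lambda_min = 1.52 - 0.89 = 0.63.
lambda_max + lambda_min = 1.52 + 0.89 = 2.41.
delta = 0.63/2.41 = 63/241.

63/241


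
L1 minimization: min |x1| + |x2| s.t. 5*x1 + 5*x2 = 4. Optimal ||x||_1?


Axis intercepts:
  x1 = 4/5, x2 = 0: L1 = 4/5
  x1 = 0, x2 = 4/5: L1 = 4/5
x* = (4/5, 0)
||x*||_1 = 4/5.

4/5


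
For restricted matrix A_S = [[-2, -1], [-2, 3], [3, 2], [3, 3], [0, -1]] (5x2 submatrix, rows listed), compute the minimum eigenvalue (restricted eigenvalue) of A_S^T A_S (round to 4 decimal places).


A_S^T A_S = [[26, 11], [11, 24]].
trace = 50.
det = 503.
disc = trace^2 - 4*det = 2500 - 4*503 = 488.
sqrt(488) ≈ 22.090722.
lam_min = (50 - sqrt(488))/2 ≈ (50 - 22.090722)/2 = 13.954639 ≈ 13.9546.

13.9546


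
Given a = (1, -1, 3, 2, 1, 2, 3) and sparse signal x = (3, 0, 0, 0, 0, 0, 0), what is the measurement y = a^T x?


Non-zero terms: ['1*3']
Products: [3]
y = sum = 3.

3


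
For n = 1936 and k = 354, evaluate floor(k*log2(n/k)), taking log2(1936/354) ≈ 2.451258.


log2(n/k) = log2(1936/354) ≈ 2.451258.
k*log2(n/k) ≈ 354*2.451258 = 867.745332.
floor(867.745332) = 867.

867


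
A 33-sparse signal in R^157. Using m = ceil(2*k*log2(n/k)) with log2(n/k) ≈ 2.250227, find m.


log2(n/k) = log2(157/33) ≈ 2.250227.
2*k*log2(n/k) ≈ 2*33*2.250227 = 148.514982.
m = ceil(148.514982) = 149.

149


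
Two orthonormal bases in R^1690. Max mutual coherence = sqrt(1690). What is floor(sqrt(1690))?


41^2 = 1681 <= 1690 < 1764 = 42^2, so 41 <= sqrt(1690) < 42.
floor(sqrt(1690)) = 41.

41


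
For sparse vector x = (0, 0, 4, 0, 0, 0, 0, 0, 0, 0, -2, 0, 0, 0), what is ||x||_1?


Non-zero entries: [(2, 4), (10, -2)]
Absolute values: [4, 2]
||x||_1 = sum = 6.

6


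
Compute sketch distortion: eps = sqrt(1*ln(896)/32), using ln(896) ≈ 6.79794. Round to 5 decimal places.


ln(896) ≈ 6.79794.
1*ln(N)/m ≈ 1*6.79794/32 ≈ 0.21243562.
eps = sqrt(0.21243562) ≈ 0.4609074 ≈ 0.46091.

0.46091


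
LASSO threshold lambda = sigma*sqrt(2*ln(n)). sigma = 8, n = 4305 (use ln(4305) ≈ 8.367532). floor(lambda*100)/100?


ln(4305) ≈ 8.367532.
2*ln(n) ≈ 16.735064.
sqrt(2*ln(n)) ≈ sqrt(16.735064) ≈ 4.090851.
lambda ≈ 8*4.090851 = 32.726808.
floor(lambda*100)/100 = 32.72.

32.72


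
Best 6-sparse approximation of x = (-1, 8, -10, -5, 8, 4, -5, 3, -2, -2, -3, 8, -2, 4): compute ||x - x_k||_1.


Sorted |x_i| descending: [10, 8, 8, 8, 5, 5, 4, 4, 3, 3, 2, 2, 2, 1]
Keep top 6: [10, 8, 8, 8, 5, 5]
Tail entries: [4, 4, 3, 3, 2, 2, 2, 1]
L1 error = sum of tail = 21.

21


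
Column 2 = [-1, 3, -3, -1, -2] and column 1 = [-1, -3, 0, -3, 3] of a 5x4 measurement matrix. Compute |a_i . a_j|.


Inner product: -1*-1 + 3*-3 + -3*0 + -1*-3 + -2*3
Products: [1, -9, 0, 3, -6]
Sum = -11.
|dot| = 11.

11


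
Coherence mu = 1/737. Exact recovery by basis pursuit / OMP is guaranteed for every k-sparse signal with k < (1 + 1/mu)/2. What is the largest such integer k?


1/mu = 737.
1 + 1/mu = 738.
(1 + 1/mu)/2 = 369 is an integer and the inequality is strict, so k_max = 369 - 1 = 368.

368
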